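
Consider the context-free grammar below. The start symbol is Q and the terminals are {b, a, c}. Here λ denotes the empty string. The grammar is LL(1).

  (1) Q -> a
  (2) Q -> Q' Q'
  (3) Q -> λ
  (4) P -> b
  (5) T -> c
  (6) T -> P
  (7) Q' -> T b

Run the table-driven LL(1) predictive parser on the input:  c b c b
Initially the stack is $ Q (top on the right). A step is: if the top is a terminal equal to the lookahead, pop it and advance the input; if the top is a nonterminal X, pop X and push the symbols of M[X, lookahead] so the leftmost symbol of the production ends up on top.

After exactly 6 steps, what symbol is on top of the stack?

     Stack     Input      Action
  1  $ Q       c b c b $  expand Q -> Q' Q'
  2  $ Q' Q'   c b c b $  expand Q' -> T b
  3  $ Q' b T  c b c b $  expand T -> c
  4  $ Q' b c  c b c b $  match c
  5  $ Q' b    b c b $    match b
  6  $ Q'      c b $      expand Q' -> T b
Stack after step 6: $ b T (top = T).

T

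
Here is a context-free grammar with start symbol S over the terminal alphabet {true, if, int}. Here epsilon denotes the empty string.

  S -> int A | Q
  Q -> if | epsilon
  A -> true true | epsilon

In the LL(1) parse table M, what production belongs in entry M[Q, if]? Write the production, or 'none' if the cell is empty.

FIRST(Q) = {epsilon, if}
FIRST(A) = {epsilon, true}
FIRST(S) = {epsilon, if, int}  (via Q)
FOLLOW(S) includes $ since S is the start symbol.
FOLLOW(S): S appears on no right-hand side. Thus FOLLOW(S) = {$}.
FOLLOW(Q): in S->Q, the suffix after Q is empty, so FOLLOW(Q) ⊇ FOLLOW(S) = {$}. Thus FOLLOW(Q) = {$}.
For Q -> if: FIRST(if) = {if}, so it goes in M[Q, t] for t ∈ {if}.
For Q -> epsilon: FIRST(epsilon) = {epsilon}, so it goes in M[Q, t] for t ∈ {}; since epsilon ∈ FIRST, also for every t ∈ FOLLOW(Q) = {$}.

Q -> if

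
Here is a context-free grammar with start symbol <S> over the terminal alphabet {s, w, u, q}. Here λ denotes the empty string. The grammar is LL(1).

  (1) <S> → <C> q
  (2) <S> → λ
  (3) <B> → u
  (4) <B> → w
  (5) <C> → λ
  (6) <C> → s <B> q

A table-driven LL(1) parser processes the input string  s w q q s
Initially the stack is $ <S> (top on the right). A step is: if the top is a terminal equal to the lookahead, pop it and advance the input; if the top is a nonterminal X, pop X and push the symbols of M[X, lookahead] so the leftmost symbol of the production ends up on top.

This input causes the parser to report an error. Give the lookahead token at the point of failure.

s

step 1: stack=$ <S>  input=s w q q s $  — expand <S> → <C> q
step 2: stack=$ q <C>  input=s w q q s $  — expand <C> → s <B> q
step 3: stack=$ q q <B> s  input=s w q q s $  — match s
step 4: stack=$ q q <B>  input=w q q s $  — expand <B> → w
step 5: stack=$ q q w  input=w q q s $  — match w
step 6: stack=$ q q  input=q q s $  — match q
step 7: stack=$ q  input=q s $  — match q
step 8: stack=$  input=s $  — error: stack empty but input remains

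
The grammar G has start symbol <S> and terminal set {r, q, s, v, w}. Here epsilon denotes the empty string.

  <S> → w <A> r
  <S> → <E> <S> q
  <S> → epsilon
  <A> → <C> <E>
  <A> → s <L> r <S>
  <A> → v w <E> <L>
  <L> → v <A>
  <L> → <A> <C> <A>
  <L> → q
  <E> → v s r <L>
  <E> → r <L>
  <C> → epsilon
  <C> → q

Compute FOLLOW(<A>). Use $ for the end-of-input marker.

FIRST(<E>): from <E>→v s r <L> we get {v}; from <E>→r <L> we get {r}. So FIRST(<E>) = {r, v}.
FIRST(<C>): from <C>→epsilon we get {epsilon}; from <C>→q we get {q}. So FIRST(<C>) = {epsilon, q}.
FIRST(<S>): from <S>→w <A> r we get {w}; from <S>→<E> <S> q we get {r, v}; from <S>→epsilon we get {epsilon}. So FIRST(<S>) = {epsilon, r, v, w}.
FIRST(<A>): from <A>→<C> <E> we get {q, r, v}; from <A>→s <L> r <S> we get {s}; from <A>→v w <E> <L> we get {v}. So FIRST(<A>) = {q, r, s, v}.
FIRST(<L>): from <L>→v <A> we get {v}; from <L>→<A> <C> <A> we get {q, r, s, v}; from <L>→q we get {q}. So FIRST(<L>) = {q, r, s, v}.
FOLLOW(<S>) includes $ since <S> is the start symbol.
FOLLOW(<C>): in <A>→<C> <E>, <C> is followed by <E> with FIRST {r, v}; in <L>→<A> <C> <A>, <C> is followed by <A> with FIRST {q, r, s, v}. Thus FOLLOW(<C>) = {q, r, s, v}.
FOLLOW(<S>): in <S>→<E> <S> q, <S> is followed by q with FIRST {q}; in <A>→s <L> r <S>, the suffix after <S> is empty, so FOLLOW(<S>) ⊇ FOLLOW(<A>) = {q, r, s, v, w}. Thus FOLLOW(<S>) = {$, q, r, s, v, w}.
FOLLOW(<A>): in <S>→w <A> r, <A> is followed by r with FIRST {r}; in <L>→v <A>, the suffix after <A> is empty, so FOLLOW(<A>) ⊇ FOLLOW(<L>) = {q, r, s, v, w}; in <L>→<A> <C> <A> (occurrence 1), <A> is followed by <C> <A> with FIRST {q, r, s, v}; in <L>→<A> <C> <A> (occurrence 2), the suffix after <A> is empty, so FOLLOW(<A>) ⊇ FOLLOW(<L>) = {q, r, s, v, w}. Thus FOLLOW(<A>) = {q, r, s, v, w}.
FOLLOW(<E>): in <S>→<E> <S> q, <E> is followed by <S> q with FIRST {q, r, v, w}; in <A>→<C> <E>, the suffix after <E> is empty, so FOLLOW(<E>) ⊇ FOLLOW(<A>) = {q, r, s, v, w}; in <A>→v w <E> <L>, <E> is followed by <L> with FIRST {q, r, s, v}. Thus FOLLOW(<E>) = {q, r, s, v, w}.
FOLLOW(<L>): in <A>→s <L> r <S>, <L> is followed by r <S> with FIRST {r}; in <A>→v w <E> <L>, the suffix after <L> is empty, so FOLLOW(<L>) ⊇ FOLLOW(<A>) = {q, r, s, v, w}; in <E>→v s r <L>, the suffix after <L> is empty, so FOLLOW(<L>) ⊇ FOLLOW(<E>) = {q, r, s, v, w}; in <E>→r <L>, the suffix after <L> is empty, so FOLLOW(<L>) ⊇ FOLLOW(<E>) = {q, r, s, v, w}. Thus FOLLOW(<L>) = {q, r, s, v, w}.

{q, r, s, v, w}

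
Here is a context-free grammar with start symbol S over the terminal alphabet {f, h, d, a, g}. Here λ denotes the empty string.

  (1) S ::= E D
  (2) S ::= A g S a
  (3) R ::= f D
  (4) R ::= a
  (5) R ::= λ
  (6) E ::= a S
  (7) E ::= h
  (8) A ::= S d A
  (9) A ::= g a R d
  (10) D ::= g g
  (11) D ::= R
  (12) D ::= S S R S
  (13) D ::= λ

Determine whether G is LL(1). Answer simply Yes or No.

FIRST(S) = {a, g, h}
FIRST(R) = {λ, a, f}
FIRST(E) = {a, h}
FIRST(A) = {a, g, h}
FIRST(D) = {λ, a, f, g, h}
FOLLOW(S) = {$, a, d, f, g, h}
FOLLOW(R) = {$, a, d, f, g, h}
FOLLOW(E) = {$, a, d, f, g, h}
FOLLOW(A) = {g}
FOLLOW(D) = {$, a, d, f, g, h}
Cell M[A, g] receives both A ::= S d A and A ::= g a R d — the grammar is not LL(1).

No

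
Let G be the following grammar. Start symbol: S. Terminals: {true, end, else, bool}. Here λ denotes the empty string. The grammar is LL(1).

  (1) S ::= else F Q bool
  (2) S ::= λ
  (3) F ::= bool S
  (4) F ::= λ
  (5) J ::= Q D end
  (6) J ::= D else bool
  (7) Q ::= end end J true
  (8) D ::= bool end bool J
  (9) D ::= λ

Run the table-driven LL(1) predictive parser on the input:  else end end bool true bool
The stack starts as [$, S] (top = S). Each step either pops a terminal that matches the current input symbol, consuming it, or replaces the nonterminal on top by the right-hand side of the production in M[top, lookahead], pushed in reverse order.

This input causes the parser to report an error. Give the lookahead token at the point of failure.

true

      Stack                                  Input                          Action
   1  $ S                                    else end end bool true bool $  expand S ::= else F Q bool
   2  $ bool Q F else                        else end end bool true bool $  match else
   3  $ bool Q F                             end end bool true bool $       expand F ::= λ
   4  $ bool Q                               end end bool true bool $       expand Q ::= end end J true
   5  $ bool true J end end                  end end bool true bool $       match end
   6  $ bool true J end                      end bool true bool $           match end
   7  $ bool true J                          bool true bool $               expand J ::= D else bool
   8  $ bool true bool else D                bool true bool $               expand D ::= bool end bool J
   9  $ bool true bool else J bool end bool  bool true bool $               match bool
  10  $ bool true bool else J bool end       true bool $                    error: top is terminal end but lookahead is true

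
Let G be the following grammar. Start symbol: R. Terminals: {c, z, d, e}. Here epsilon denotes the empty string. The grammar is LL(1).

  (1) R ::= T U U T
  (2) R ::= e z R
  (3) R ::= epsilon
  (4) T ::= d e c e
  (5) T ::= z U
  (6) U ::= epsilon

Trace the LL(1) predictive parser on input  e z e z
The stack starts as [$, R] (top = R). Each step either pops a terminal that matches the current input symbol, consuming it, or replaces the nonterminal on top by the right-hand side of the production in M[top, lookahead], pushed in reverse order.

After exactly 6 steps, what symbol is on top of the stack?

step 1: stack=$ R  input=e z e z $  — expand R ::= e z R
step 2: stack=$ R z e  input=e z e z $  — match e
step 3: stack=$ R z  input=z e z $  — match z
step 4: stack=$ R  input=e z $  — expand R ::= e z R
step 5: stack=$ R z e  input=e z $  — match e
step 6: stack=$ R z  input=z $  — match z
Stack after step 6: $ R (top = R).

R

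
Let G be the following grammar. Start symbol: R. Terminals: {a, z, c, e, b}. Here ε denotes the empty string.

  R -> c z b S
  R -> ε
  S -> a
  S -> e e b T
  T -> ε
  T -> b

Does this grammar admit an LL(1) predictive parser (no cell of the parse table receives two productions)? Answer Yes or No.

FIRST(R) = {ε, c}
FIRST(S) = {a, e}
FIRST(T) = {ε, b}
FOLLOW(R) = {$}
FOLLOW(S) = {$}
FOLLOW(T) = {$}
Each cell of M receives at most one production.

Yes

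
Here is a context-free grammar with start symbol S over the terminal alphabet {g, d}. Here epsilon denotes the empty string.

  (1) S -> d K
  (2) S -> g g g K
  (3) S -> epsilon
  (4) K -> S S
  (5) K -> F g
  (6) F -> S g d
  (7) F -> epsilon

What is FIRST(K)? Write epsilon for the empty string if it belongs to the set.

{epsilon, d, g}

FIRST(S): from S->d K we get {d}; from S->g g g K we get {g}; from S->epsilon we get {epsilon}. So FIRST(S) = {epsilon, d, g}.
FIRST(F): from F->S g d we get {d, g}; from F->epsilon we get {epsilon}. So FIRST(F) = {epsilon, d, g}.
FIRST(K): from K->S S we get {epsilon, d, g}; from K->F g we get {d, g}. So FIRST(K) = {epsilon, d, g}.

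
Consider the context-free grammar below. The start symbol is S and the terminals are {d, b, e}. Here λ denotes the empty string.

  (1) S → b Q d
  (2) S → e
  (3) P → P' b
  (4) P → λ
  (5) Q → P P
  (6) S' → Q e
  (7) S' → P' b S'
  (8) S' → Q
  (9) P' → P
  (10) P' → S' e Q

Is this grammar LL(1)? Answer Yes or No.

No

FIRST(S) = {b, e}
FIRST(P) = {λ, b, e}
FIRST(Q) = {λ, b, e}
FIRST(S') = {λ, b, e}
FIRST(P') = {λ, b, e}
FOLLOW(S) = {$}
FOLLOW(P) = {b, d, e}
FOLLOW(Q) = {b, d, e}
FOLLOW(S') = {e}
FOLLOW(P') = {b}
Cell M[P, b] receives both P → P' b and P → λ — the grammar is not LL(1).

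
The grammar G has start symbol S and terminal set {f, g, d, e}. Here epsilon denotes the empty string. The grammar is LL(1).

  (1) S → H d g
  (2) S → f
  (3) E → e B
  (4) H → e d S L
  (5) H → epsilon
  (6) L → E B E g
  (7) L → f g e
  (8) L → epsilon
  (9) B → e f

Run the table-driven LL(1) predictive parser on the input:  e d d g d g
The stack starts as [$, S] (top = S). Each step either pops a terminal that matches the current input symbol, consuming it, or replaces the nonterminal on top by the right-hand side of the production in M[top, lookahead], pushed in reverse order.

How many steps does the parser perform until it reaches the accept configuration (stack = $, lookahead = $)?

      Stack          Input          Action
   1  $ S            e d d g d g $  expand S → H d g
   2  $ g d H        e d d g d g $  expand H → e d S L
   3  $ g d L S d e  e d d g d g $  match e
   4  $ g d L S d    d d g d g $    match d
   5  $ g d L S      d g d g $      expand S → H d g
   6  $ g d L g d H  d g d g $      expand H → epsilon
   7  $ g d L g d    d g d g $      match d
   8  $ g d L g      g d g $        match g
   9  $ g d L        d g $          expand L → epsilon
  10  $ g d          d g $          match d
  11  $ g            g $            match g
Accept reached after 11 steps.

11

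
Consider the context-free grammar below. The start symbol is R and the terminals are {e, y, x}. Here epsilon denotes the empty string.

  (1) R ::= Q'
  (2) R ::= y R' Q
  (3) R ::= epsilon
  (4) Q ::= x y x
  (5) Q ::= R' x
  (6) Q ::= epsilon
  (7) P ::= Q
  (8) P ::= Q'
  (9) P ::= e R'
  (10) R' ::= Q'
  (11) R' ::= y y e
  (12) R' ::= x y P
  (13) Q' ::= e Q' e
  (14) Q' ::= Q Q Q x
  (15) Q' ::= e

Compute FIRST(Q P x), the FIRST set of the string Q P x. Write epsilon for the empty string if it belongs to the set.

FIRST(R): from R::=Q' we get {e, x, y}; from R::=y R' Q we get {y}; from R::=epsilon we get {epsilon}. So FIRST(R) = {epsilon, e, x, y}.
FIRST(Q): from Q::=x y x we get {x}; from Q::=R' x we get {e, x, y}; from Q::=epsilon we get {epsilon}. So FIRST(Q) = {epsilon, e, x, y}.
FIRST(Q'): from Q'::=e Q' e we get {e}; from Q'::=Q Q Q x we get {e, x, y}; from Q'::=e we get {e}. So FIRST(Q') = {e, x, y}.
FIRST(P): from P::=Q we get {epsilon, e, x, y}; from P::=Q' we get {e, x, y}; from P::=e R' we get {e}. So FIRST(P) = {epsilon, e, x, y}.
FIRST(R'): from R'::=Q' we get {e, x, y}; from R'::=y y e we get {y}; from R'::=x y P we get {x}. So FIRST(R') = {e, x, y}.
FIRST(Q P x): take FIRST of each symbol in turn, carrying on past any symbol whose FIRST contains epsilon; result {e, x, y}.

{e, x, y}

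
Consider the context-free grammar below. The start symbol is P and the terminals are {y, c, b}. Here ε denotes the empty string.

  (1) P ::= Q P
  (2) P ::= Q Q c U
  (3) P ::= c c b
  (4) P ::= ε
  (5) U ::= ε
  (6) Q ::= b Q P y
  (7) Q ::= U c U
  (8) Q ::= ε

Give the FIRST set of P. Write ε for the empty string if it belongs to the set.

FIRST(U): from U::=ε we get {ε}. So FIRST(U) = {ε}.
FIRST(Q): from Q::=b Q P y we get {b}; from Q::=U c U we get {c}; from Q::=ε we get {ε}. So FIRST(Q) = {ε, b, c}.
FIRST(P): from P::=Q P we get {ε, b, c}; from P::=Q Q c U we get {b, c}; from P::=c c b we get {c}; from P::=ε we get {ε}. So FIRST(P) = {ε, b, c}.

{ε, b, c}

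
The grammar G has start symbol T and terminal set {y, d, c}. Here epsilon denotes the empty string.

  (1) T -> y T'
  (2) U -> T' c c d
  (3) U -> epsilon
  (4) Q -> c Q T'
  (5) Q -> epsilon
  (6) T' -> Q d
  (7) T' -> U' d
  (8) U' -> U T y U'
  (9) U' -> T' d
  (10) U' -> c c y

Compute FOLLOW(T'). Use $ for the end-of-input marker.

FIRST(T) = {y}
FIRST(Q) = {epsilon, c}
FIRST(U) = {epsilon, c, d, y}  (via T' c c d)
FIRST(T') = {c, d, y}  (via Q d, U' d)
FIRST(U') = {c, d, y}  (via U T y U', T' d)
FOLLOW(T) includes $ since T is the start symbol.
FOLLOW(T): in U'->U T y U', T is followed by y U' with FIRST {y}. Thus FOLLOW(T) = {$, y}.
FOLLOW(U): in U'->U T y U', U is followed by T y U' with FIRST {y}. Thus FOLLOW(U) = {y}.
FOLLOW(Q): in Q->c Q T', Q is followed by T' with FIRST {c, d, y}; in T'->Q d, Q is followed by d with FIRST {d}. Thus FOLLOW(Q) = {c, d, y}.
FOLLOW(T'): in T->y T', the suffix after T' is empty, so FOLLOW(T') ⊇ FOLLOW(T) = {$, y}; in U->T' c c d, T' is followed by c c d with FIRST {c}; in Q->c Q T', the suffix after T' is empty, so FOLLOW(T') ⊇ FOLLOW(Q) = {c, d, y}; in U'->T' d, T' is followed by d with FIRST {d}. Thus FOLLOW(T') = {$, c, d, y}.
FOLLOW(U'): in T'->U' d, U' is followed by d with FIRST {d}; in U'->U T y U', the suffix after U' is empty (adds nothing new). Thus FOLLOW(U') = {d}.

{$, c, d, y}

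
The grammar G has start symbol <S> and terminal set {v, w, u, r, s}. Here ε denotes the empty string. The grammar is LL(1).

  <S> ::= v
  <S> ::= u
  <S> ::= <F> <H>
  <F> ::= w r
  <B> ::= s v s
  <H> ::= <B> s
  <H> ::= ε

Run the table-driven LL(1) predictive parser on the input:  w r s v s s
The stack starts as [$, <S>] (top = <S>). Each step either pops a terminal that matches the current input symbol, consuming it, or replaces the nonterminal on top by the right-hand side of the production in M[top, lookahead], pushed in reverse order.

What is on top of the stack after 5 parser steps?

<B>

     Stack      Input          Action
  1  $ <S>      w r s v s s $  expand <S> ::= <F> <H>
  2  $ <H> <F>  w r s v s s $  expand <F> ::= w r
  3  $ <H> r w  w r s v s s $  match w
  4  $ <H> r    r s v s s $    match r
  5  $ <H>      s v s s $      expand <H> ::= <B> s
Stack after step 5: $ s <B> (top = <B>).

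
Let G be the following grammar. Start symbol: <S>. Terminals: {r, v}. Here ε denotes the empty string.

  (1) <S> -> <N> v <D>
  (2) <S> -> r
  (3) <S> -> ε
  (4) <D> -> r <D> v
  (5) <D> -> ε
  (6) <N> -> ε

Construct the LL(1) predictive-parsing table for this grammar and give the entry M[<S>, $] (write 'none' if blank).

<S> -> ε

FIRST(<D>): from <D>->r <D> v we get {r}; from <D>->ε we get {ε}. So FIRST(<D>) = {ε, r}.
FIRST(<N>): from <N>->ε we get {ε}. So FIRST(<N>) = {ε}.
FIRST(<S>): from <S>-><N> v <D> we get {v}; from <S>->r we get {r}; from <S>->ε we get {ε}. So FIRST(<S>) = {ε, r, v}.
FOLLOW(<S>) includes $ since <S> is the start symbol.
FOLLOW(<S>): <S> appears on no right-hand side. Thus FOLLOW(<S>) = {$}.
For <S> -> <N> v <D>: FIRST(<N> v <D>) = {v}, so it goes in M[<S>, t] for t ∈ {v}.
For <S> -> r: FIRST(r) = {r}, so it goes in M[<S>, t] for t ∈ {r}.
For <S> -> ε: FIRST(ε) = {ε}, so it goes in M[<S>, t] for t ∈ {}; since ε ∈ FIRST, also for every t ∈ FOLLOW(<S>) = {$}.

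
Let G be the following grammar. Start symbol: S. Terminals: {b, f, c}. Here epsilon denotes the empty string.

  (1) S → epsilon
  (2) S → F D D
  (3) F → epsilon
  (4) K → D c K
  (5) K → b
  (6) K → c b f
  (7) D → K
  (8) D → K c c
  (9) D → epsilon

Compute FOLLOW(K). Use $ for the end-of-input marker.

{$, b, c}

FIRST(F): from F→epsilon we get {epsilon}. So FIRST(F) = {epsilon}.
FIRST(S): from S→epsilon we get {epsilon}; from S→F D D we get {epsilon, b, c}. So FIRST(S) = {epsilon, b, c}.
FIRST(K): from K→D c K we get {b, c}; from K→b we get {b}; from K→c b f we get {c}. So FIRST(K) = {b, c}.
FIRST(D): from D→K we get {b, c}; from D→K c c we get {b, c}; from D→epsilon we get {epsilon}. So FIRST(D) = {epsilon, b, c}.
FOLLOW(S) includes $ since S is the start symbol.
FOLLOW(S): S appears on no right-hand side. Thus FOLLOW(S) = {$}.
FOLLOW(F): in S→F D D, F is followed by D D with FIRST {epsilon, b, c}; in S→F D D, the suffix after F is nullable, so FOLLOW(F) ⊇ FOLLOW(S) = {$}. Thus FOLLOW(F) = {$, b, c}.
FOLLOW(D): in S→F D D (occurrence 1), D is followed by D with FIRST {epsilon, b, c}; in S→F D D (occurrence 1), the suffix after D is nullable, so FOLLOW(D) ⊇ FOLLOW(S) = {$}; in S→F D D (occurrence 2), the suffix after D is empty, so FOLLOW(D) ⊇ FOLLOW(S) = {$}; in K→D c K, D is followed by c K with FIRST {c}. Thus FOLLOW(D) = {$, b, c}.
FOLLOW(K): in K→D c K, the suffix after K is empty (adds nothing new); in D→K, the suffix after K is empty, so FOLLOW(K) ⊇ FOLLOW(D) = {$, b, c}; in D→K c c, K is followed by c c with FIRST {c}. Thus FOLLOW(K) = {$, b, c}.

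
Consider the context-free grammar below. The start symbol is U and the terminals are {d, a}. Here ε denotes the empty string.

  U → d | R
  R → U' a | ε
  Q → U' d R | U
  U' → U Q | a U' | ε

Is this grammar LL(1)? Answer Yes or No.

No

FIRST(U) = {ε, a, d}
FIRST(R) = {ε, a, d}
FIRST(Q) = {ε, a, d}
FIRST(U') = {ε, a, d}
FOLLOW(U) = {$, a, d}
FOLLOW(R) = {$, a, d}
FOLLOW(Q) = {a, d}
FOLLOW(U') = {a, d}
Cell M[Q, a] receives both Q → U' d R and Q → U — the grammar is not LL(1).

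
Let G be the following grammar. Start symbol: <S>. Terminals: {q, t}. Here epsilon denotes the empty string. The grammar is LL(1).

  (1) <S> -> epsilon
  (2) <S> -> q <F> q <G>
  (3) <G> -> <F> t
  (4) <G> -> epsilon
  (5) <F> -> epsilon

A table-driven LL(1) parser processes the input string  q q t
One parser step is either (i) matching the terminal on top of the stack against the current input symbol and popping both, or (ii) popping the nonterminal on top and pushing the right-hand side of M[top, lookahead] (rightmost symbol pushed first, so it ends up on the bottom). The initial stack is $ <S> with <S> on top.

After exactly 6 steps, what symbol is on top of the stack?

     Stack          Input    Action
  1  $ <S>          q q t $  expand <S> -> q <F> q <G>
  2  $ <G> q <F> q  q q t $  match q
  3  $ <G> q <F>    q t $    expand <F> -> epsilon
  4  $ <G> q        q t $    match q
  5  $ <G>          t $      expand <G> -> <F> t
  6  $ t <F>        t $      expand <F> -> epsilon
Stack after step 6: $ t (top = t).

t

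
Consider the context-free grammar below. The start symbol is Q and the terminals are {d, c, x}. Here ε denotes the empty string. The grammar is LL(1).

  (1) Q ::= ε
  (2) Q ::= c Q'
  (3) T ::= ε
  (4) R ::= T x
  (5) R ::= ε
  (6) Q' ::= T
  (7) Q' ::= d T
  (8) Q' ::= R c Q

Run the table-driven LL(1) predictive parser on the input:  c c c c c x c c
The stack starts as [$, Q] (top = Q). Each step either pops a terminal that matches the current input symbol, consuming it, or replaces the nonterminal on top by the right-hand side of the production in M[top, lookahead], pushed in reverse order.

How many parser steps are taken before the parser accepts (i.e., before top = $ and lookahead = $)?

step 1: stack=$ Q  input=c c c c c x c c $  — expand Q ::= c Q'
step 2: stack=$ Q' c  input=c c c c c x c c $  — match c
step 3: stack=$ Q'  input=c c c c x c c $  — expand Q' ::= R c Q
step 4: stack=$ Q c R  input=c c c c x c c $  — expand R ::= ε
step 5: stack=$ Q c  input=c c c c x c c $  — match c
step 6: stack=$ Q  input=c c c x c c $  — expand Q ::= c Q'
step 7: stack=$ Q' c  input=c c c x c c $  — match c
step 8: stack=$ Q'  input=c c x c c $  — expand Q' ::= R c Q
step 9: stack=$ Q c R  input=c c x c c $  — expand R ::= ε
step 10: stack=$ Q c  input=c c x c c $  — match c
step 11: stack=$ Q  input=c x c c $  — expand Q ::= c Q'
step 12: stack=$ Q' c  input=c x c c $  — match c
step 13: stack=$ Q'  input=x c c $  — expand Q' ::= R c Q
step 14: stack=$ Q c R  input=x c c $  — expand R ::= T x
step 15: stack=$ Q c x T  input=x c c $  — expand T ::= ε
step 16: stack=$ Q c x  input=x c c $  — match x
step 17: stack=$ Q c  input=c c $  — match c
step 18: stack=$ Q  input=c $  — expand Q ::= c Q'
step 19: stack=$ Q' c  input=c $  — match c
step 20: stack=$ Q'  input=$  — expand Q' ::= T
step 21: stack=$ T  input=$  — expand T ::= ε
Accept reached after 21 steps.

21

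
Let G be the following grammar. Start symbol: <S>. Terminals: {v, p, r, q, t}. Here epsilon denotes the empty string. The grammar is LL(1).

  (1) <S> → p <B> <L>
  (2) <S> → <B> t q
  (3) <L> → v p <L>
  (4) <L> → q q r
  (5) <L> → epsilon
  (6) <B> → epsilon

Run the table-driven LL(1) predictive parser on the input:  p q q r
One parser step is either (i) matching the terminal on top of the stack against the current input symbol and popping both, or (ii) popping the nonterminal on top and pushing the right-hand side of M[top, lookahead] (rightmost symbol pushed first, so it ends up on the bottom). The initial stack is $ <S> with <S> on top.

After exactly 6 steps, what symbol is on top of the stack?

step 1: stack=$ <S>  input=p q q r $  — expand <S> → p <B> <L>
step 2: stack=$ <L> <B> p  input=p q q r $  — match p
step 3: stack=$ <L> <B>  input=q q r $  — expand <B> → epsilon
step 4: stack=$ <L>  input=q q r $  — expand <L> → q q r
step 5: stack=$ r q q  input=q q r $  — match q
step 6: stack=$ r q  input=q r $  — match q
Stack after step 6: $ r (top = r).

r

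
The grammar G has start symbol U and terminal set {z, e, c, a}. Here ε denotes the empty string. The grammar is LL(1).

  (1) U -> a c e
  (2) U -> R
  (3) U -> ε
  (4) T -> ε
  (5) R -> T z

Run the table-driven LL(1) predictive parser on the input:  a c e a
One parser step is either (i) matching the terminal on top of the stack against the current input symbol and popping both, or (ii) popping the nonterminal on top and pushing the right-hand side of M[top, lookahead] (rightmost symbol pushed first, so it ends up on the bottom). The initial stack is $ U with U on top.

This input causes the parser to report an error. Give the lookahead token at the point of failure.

step 1: stack=$ U  input=a c e a $  — expand U -> a c e
step 2: stack=$ e c a  input=a c e a $  — match a
step 3: stack=$ e c  input=c e a $  — match c
step 4: stack=$ e  input=e a $  — match e
step 5: stack=$  input=a $  — error: stack empty but input remains

a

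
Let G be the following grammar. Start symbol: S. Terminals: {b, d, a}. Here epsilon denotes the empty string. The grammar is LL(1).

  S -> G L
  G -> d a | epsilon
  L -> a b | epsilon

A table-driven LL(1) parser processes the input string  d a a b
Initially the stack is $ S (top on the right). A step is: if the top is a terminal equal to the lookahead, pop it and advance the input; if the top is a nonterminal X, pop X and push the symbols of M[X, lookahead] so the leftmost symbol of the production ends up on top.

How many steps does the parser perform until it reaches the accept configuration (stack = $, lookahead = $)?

     Stack    Input      Action
  1  $ S      d a a b $  expand S -> G L
  2  $ L G    d a a b $  expand G -> d a
  3  $ L a d  d a a b $  match d
  4  $ L a    a a b $    match a
  5  $ L      a b $      expand L -> a b
  6  $ b a    a b $      match a
  7  $ b      b $        match b
Accept reached after 7 steps.

7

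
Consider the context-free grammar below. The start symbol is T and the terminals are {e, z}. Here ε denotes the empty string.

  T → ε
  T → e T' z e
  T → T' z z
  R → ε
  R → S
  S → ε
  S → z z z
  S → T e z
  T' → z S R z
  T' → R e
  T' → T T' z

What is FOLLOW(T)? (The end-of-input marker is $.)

FIRST(T) = {ε, e, z}  (via T' z z)
FIRST(S) = {ε, e, z}  (via T e z)
FIRST(R) = {ε, e, z}  (via S)
FIRST(T') = {e, z}  (via R e, T T' z)
FOLLOW(T) includes $ since T is the start symbol.
FOLLOW(T): in S→T e z, T is followed by e z with FIRST {e}; in T'→T T' z, T is followed by T' z with FIRST {e, z}. Thus FOLLOW(T) = {$, e, z}.
FOLLOW(R): in T'→z S R z, R is followed by z with FIRST {z}; in T'→R e, R is followed by e with FIRST {e}. Thus FOLLOW(R) = {e, z}.
FOLLOW(S): in R→S, the suffix after S is empty, so FOLLOW(S) ⊇ FOLLOW(R) = {e, z}; in T'→z S R z, S is followed by R z with FIRST {e, z}. Thus FOLLOW(S) = {e, z}.
FOLLOW(T'): in T→e T' z e, T' is followed by z e with FIRST {z}; in T→T' z z, T' is followed by z z with FIRST {z}; in T'→T T' z, T' is followed by z with FIRST {z}. Thus FOLLOW(T') = {z}.

{$, e, z}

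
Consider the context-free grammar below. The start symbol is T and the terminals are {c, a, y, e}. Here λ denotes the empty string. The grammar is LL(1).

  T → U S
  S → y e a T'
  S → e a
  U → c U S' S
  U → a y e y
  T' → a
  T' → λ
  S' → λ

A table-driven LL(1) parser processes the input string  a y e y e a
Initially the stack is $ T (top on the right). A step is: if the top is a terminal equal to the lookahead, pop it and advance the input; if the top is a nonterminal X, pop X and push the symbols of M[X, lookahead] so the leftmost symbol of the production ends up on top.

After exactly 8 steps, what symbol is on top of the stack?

step 1: stack=$ T  input=a y e y e a $  — expand T → U S
step 2: stack=$ S U  input=a y e y e a $  — expand U → a y e y
step 3: stack=$ S y e y a  input=a y e y e a $  — match a
step 4: stack=$ S y e y  input=y e y e a $  — match y
step 5: stack=$ S y e  input=e y e a $  — match e
step 6: stack=$ S y  input=y e a $  — match y
step 7: stack=$ S  input=e a $  — expand S → e a
step 8: stack=$ a e  input=e a $  — match e
Stack after step 8: $ a (top = a).

a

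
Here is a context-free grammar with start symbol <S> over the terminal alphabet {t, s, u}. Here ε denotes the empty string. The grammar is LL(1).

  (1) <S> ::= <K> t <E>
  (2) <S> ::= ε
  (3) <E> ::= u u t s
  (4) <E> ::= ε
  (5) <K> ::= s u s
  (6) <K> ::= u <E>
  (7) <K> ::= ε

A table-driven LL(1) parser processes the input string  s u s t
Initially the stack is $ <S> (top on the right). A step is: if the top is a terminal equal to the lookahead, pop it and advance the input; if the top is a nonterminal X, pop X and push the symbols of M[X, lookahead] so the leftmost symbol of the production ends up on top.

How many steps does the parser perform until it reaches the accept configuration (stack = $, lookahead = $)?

7

     Stack          Input      Action
  1  $ <S>          s u s t $  expand <S> ::= <K> t <E>
  2  $ <E> t <K>    s u s t $  expand <K> ::= s u s
  3  $ <E> t s u s  s u s t $  match s
  4  $ <E> t s u    u s t $    match u
  5  $ <E> t s      s t $      match s
  6  $ <E> t        t $        match t
  7  $ <E>          $          expand <E> ::= ε
Accept reached after 7 steps.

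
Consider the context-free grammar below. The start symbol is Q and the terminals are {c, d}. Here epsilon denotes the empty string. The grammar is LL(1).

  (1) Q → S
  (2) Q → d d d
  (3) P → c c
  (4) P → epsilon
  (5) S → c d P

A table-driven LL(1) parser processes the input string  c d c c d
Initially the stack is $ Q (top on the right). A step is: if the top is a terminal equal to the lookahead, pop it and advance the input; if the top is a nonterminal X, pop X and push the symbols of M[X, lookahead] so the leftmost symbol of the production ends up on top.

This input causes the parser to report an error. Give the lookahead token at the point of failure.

     Stack    Input        Action
  1  $ Q      c d c c d $  expand Q → S
  2  $ S      c d c c d $  expand S → c d P
  3  $ P d c  c d c c d $  match c
  4  $ P d    d c c d $    match d
  5  $ P      c c d $      expand P → c c
  6  $ c c    c c d $      match c
  7  $ c      c d $        match c
  8  $        d $          error: stack empty but input remains

d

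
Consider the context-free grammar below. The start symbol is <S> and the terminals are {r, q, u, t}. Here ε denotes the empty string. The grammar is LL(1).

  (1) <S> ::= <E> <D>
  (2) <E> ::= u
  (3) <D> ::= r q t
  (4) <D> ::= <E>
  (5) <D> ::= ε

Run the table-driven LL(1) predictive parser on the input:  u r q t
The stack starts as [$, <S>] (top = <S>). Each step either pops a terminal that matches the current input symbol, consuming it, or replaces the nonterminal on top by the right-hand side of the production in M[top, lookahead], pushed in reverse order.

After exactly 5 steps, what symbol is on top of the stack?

q

step 1: stack=$ <S>  input=u r q t $  — expand <S> ::= <E> <D>
step 2: stack=$ <D> <E>  input=u r q t $  — expand <E> ::= u
step 3: stack=$ <D> u  input=u r q t $  — match u
step 4: stack=$ <D>  input=r q t $  — expand <D> ::= r q t
step 5: stack=$ t q r  input=r q t $  — match r
Stack after step 5: $ t q (top = q).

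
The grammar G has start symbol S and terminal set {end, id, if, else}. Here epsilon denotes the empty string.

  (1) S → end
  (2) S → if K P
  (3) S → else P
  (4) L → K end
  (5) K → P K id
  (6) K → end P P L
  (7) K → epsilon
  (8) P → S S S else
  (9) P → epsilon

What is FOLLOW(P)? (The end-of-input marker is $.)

{$, else, end, id, if}

FIRST(S) = {else, end, if}
FIRST(P) = {epsilon, else, end, if}  (via S S S else)
FIRST(K) = {epsilon, else, end, id, if}  (via P K id)
FIRST(L) = {else, end, id, if}  (via K end)
FOLLOW(S) includes $ since S is the start symbol.
FOLLOW(S): in P→S S S else (occurrence 1), S is followed by S S else with FIRST {else, end, if}; in P→S S S else (occurrence 2), S is followed by S else with FIRST {else, end, if}; in P→S S S else (occurrence 3), S is followed by else with FIRST {else}. Thus FOLLOW(S) = {$, else, end, if}.
FOLLOW(K): in S→if K P, K is followed by P with FIRST {epsilon, else, end, if}; in S→if K P, the suffix after K is nullable, so FOLLOW(K) ⊇ FOLLOW(S) = {$, else, end, if}; in L→K end, K is followed by end with FIRST {end}; in K→P K id, K is followed by id with FIRST {id}. Thus FOLLOW(K) = {$, else, end, id, if}.
FOLLOW(L): in K→end P P L, the suffix after L is empty, so FOLLOW(L) ⊇ FOLLOW(K) = {$, else, end, id, if}. Thus FOLLOW(L) = {$, else, end, id, if}.
FOLLOW(P): in S→if K P, the suffix after P is empty, so FOLLOW(P) ⊇ FOLLOW(S) = {$, else, end, if}; in S→else P, the suffix after P is empty, so FOLLOW(P) ⊇ FOLLOW(S) = {$, else, end, if}; in K→P K id, P is followed by K id with FIRST {else, end, id, if}; in K→end P P L (occurrence 1), P is followed by P L with FIRST {else, end, id, if}; in K→end P P L (occurrence 2), P is followed by L with FIRST {else, end, id, if}. Thus FOLLOW(P) = {$, else, end, id, if}.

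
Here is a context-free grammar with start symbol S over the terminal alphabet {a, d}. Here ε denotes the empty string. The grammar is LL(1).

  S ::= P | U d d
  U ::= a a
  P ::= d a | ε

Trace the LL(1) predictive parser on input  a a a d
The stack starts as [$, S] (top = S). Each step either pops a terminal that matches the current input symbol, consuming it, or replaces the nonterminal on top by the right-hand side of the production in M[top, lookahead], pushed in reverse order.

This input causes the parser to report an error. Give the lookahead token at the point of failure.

a

step 1: stack=$ S  input=a a a d $  — expand S ::= U d d
step 2: stack=$ d d U  input=a a a d $  — expand U ::= a a
step 3: stack=$ d d a a  input=a a a d $  — match a
step 4: stack=$ d d a  input=a a d $  — match a
step 5: stack=$ d d  input=a d $  — error: top is terminal d but lookahead is a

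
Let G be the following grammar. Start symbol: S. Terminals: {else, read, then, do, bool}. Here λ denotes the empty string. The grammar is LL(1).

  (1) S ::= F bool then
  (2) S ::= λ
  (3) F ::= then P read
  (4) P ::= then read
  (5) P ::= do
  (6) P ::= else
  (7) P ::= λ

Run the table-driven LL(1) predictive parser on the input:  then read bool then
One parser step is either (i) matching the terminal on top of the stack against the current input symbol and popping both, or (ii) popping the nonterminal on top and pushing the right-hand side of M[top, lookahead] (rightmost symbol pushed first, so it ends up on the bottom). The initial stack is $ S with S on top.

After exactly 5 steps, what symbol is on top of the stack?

bool

step 1: stack=$ S  input=then read bool then $  — expand S ::= F bool then
step 2: stack=$ then bool F  input=then read bool then $  — expand F ::= then P read
step 3: stack=$ then bool read P then  input=then read bool then $  — match then
step 4: stack=$ then bool read P  input=read bool then $  — expand P ::= λ
step 5: stack=$ then bool read  input=read bool then $  — match read
Stack after step 5: $ then bool (top = bool).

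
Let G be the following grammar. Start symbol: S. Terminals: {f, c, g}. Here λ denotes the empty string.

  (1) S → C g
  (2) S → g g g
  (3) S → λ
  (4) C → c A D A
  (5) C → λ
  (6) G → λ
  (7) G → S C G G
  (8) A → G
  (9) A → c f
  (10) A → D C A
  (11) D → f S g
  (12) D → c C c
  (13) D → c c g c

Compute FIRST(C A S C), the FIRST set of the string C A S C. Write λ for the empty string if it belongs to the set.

FIRST(C): from C→c A D A we get {c}; from C→λ we get {λ}. So FIRST(C) = {λ, c}.
FIRST(D): from D→f S g we get {f}; from D→c C c we get {c}; from D→c c g c we get {c}. So FIRST(D) = {c, f}.
FIRST(S): from S→C g we get {c, g}; from S→g g g we get {g}; from S→λ we get {λ}. So FIRST(S) = {λ, c, g}.
FIRST(G): from G→λ we get {λ}; from G→S C G G we get {λ, c, g}. So FIRST(G) = {λ, c, g}.
FIRST(A): from A→G we get {λ, c, g}; from A→c f we get {c}; from A→D C A we get {c, f}. So FIRST(A) = {λ, c, f, g}.
FIRST(C A S C): take FIRST of each symbol in turn, carrying on past any symbol whose FIRST contains λ; result {λ, c, f, g}.

{λ, c, f, g}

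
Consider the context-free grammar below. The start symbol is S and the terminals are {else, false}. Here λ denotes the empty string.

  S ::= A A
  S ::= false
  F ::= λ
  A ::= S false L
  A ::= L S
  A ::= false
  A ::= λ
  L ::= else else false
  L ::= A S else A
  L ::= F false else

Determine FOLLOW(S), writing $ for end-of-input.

{$, else, false}

FIRST(F): from F::=λ we get {λ}. So FIRST(F) = {λ}.
FIRST(S): from S::=A A we get {λ, else, false}; from S::=false we get {false}. So FIRST(S) = {λ, else, false}.
FIRST(A): from A::=S false L we get {else, false}; from A::=L S we get {else, false}; from A::=false we get {false}; from A::=λ we get {λ}. So FIRST(A) = {λ, else, false}.
FIRST(L): from L::=else else false we get {else}; from L::=A S else A we get {else, false}; from L::=F false else we get {false}. So FIRST(L) = {else, false}.
FOLLOW(S) includes $ since S is the start symbol.
FOLLOW(F): in L::=F false else, F is followed by false else with FIRST {false}. Thus FOLLOW(F) = {false}.
FOLLOW(S): in A::=S false L, S is followed by false L with FIRST {false}; in A::=L S, the suffix after S is empty, so FOLLOW(S) ⊇ FOLLOW(A) = {$, else, false}; in L::=A S else A, S is followed by else A with FIRST {else}. Thus FOLLOW(S) = {$, else, false}.
FOLLOW(A): in S::=A A (occurrence 1), A is followed by A with FIRST {λ, else, false}; in S::=A A (occurrence 1), the suffix after A is nullable, so FOLLOW(A) ⊇ FOLLOW(S) = {$, else, false}; in S::=A A (occurrence 2), the suffix after A is empty, so FOLLOW(A) ⊇ FOLLOW(S) = {$, else, false}; in L::=A S else A (occurrence 1), A is followed by S else A with FIRST {else, false}; in L::=A S else A (occurrence 2), the suffix after A is empty, so FOLLOW(A) ⊇ FOLLOW(L) = {$, else, false}. Thus FOLLOW(A) = {$, else, false}.
FOLLOW(L): in A::=S false L, the suffix after L is empty, so FOLLOW(L) ⊇ FOLLOW(A) = {$, else, false}; in A::=L S, L is followed by S with FIRST {λ, else, false}; in A::=L S, the suffix after L is nullable, so FOLLOW(L) ⊇ FOLLOW(A) = {$, else, false}. Thus FOLLOW(L) = {$, else, false}.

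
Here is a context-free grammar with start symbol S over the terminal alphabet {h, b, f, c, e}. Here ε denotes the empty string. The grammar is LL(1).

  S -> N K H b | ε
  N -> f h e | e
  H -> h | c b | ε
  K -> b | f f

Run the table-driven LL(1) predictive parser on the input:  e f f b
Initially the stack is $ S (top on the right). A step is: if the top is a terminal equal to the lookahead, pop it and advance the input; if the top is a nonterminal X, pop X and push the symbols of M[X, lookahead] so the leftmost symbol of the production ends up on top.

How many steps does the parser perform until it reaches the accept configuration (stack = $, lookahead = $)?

     Stack      Input      Action
  1  $ S        e f f b $  expand S -> N K H b
  2  $ b H K N  e f f b $  expand N -> e
  3  $ b H K e  e f f b $  match e
  4  $ b H K    f f b $    expand K -> f f
  5  $ b H f f  f f b $    match f
  6  $ b H f    f b $      match f
  7  $ b H      b $        expand H -> ε
  8  $ b        b $        match b
Accept reached after 8 steps.

8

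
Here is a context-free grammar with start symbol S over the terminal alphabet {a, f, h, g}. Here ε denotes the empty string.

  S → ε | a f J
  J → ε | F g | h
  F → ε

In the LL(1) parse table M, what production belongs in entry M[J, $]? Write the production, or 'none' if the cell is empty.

J → ε

FIRST(S) = {ε, a}
FIRST(F) = {ε}
FIRST(J) = {ε, g, h}  (via F g)
FOLLOW(S) includes $ since S is the start symbol.
FOLLOW(S): S appears on no right-hand side. Thus FOLLOW(S) = {$}.
FOLLOW(J): in S→a f J, the suffix after J is empty, so FOLLOW(J) ⊇ FOLLOW(S) = {$}. Thus FOLLOW(J) = {$}.
For J → ε: FIRST(ε) = {ε}, so it goes in M[J, t] for t ∈ {}; since ε ∈ FIRST, also for every t ∈ FOLLOW(J) = {$}.
For J → F g: FIRST(F g) = {g}, so it goes in M[J, t] for t ∈ {g}.
For J → h: FIRST(h) = {h}, so it goes in M[J, t] for t ∈ {h}.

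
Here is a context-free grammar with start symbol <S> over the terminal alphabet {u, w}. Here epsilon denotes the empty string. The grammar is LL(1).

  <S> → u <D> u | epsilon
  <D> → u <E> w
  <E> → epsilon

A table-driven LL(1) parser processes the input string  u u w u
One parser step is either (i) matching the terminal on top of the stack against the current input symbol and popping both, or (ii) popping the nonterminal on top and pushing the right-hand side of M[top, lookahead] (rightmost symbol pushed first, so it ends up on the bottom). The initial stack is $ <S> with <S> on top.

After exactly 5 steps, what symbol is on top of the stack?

     Stack        Input      Action
  1  $ <S>        u u w u $  expand <S> → u <D> u
  2  $ u <D> u    u u w u $  match u
  3  $ u <D>      u w u $    expand <D> → u <E> w
  4  $ u w <E> u  u w u $    match u
  5  $ u w <E>    w u $      expand <E> → epsilon
Stack after step 5: $ u w (top = w).

w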